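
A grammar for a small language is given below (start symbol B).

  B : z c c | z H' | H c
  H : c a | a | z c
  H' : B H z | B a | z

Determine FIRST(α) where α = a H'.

a is a terminal; add {a} and stop.

{ a }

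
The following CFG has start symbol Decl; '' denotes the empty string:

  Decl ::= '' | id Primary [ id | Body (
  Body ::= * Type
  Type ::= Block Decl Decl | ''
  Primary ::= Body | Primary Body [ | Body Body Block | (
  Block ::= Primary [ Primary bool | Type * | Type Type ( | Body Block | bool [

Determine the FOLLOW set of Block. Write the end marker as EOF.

In Type ::= Block Decl Decl: add FIRST(Decl Decl)\{''} = { *, id }.
  Since Decl Decl is nullable, also add FOLLOW(Type) = { (, *, [, bool }.
In Primary ::= Body Body Block: Block is at the end, add FOLLOW(Primary) = { *, [, bool }.
In Block ::= Body Block: Block is at the end, add FOLLOW(Block) = { (, *, [, bool, id }.
Union: FOLLOW(Block) = { (, *, [, bool, id }.

{ (, *, [, bool, id }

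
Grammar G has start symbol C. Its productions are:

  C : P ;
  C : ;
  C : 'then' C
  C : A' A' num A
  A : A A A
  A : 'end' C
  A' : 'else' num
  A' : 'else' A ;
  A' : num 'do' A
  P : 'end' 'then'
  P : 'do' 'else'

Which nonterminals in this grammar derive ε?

{ } (none)

No nonterminal has an empty production or an RHS whose symbols are all nullable.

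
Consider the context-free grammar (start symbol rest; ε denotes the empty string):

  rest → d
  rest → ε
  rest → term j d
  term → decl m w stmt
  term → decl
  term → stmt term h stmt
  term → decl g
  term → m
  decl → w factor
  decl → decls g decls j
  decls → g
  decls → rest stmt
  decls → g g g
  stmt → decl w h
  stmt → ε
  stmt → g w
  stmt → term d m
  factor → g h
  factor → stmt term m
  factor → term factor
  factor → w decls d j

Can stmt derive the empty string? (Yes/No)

stmt has an ε-production, so stmt ⇒ ε.

Yes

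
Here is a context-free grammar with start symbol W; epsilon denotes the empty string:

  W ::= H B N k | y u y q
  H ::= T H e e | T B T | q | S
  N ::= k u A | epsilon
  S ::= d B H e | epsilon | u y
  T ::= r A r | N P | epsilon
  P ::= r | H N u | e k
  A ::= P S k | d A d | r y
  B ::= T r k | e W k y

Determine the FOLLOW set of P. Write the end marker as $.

{ d, e, k, q, r, u }

In T ::= N P: P is at the end, add FOLLOW(T) = { d, e, k, q, r, u }.
In A ::= P S k: add FIRST(S k) = { d, k, u }.
Union: FOLLOW(P) = { d, e, k, q, r, u }.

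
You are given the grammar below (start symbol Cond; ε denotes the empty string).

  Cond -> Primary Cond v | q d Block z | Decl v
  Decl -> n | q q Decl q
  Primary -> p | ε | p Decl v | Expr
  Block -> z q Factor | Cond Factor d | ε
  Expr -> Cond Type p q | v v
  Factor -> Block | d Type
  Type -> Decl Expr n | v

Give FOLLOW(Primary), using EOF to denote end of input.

{ n, p, q, v }

In Cond -> Primary Cond v: add FIRST(Cond v) = { n, p, q, v }.
Union: FOLLOW(Primary) = { n, p, q, v }.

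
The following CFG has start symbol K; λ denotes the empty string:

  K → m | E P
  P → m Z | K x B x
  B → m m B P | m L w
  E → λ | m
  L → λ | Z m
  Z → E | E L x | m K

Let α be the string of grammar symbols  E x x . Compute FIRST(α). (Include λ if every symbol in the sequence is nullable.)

{ m, x }

Add FIRST(E)\{λ} = { m }; E is nullable, continue.
x is a terminal; add {x} and stop.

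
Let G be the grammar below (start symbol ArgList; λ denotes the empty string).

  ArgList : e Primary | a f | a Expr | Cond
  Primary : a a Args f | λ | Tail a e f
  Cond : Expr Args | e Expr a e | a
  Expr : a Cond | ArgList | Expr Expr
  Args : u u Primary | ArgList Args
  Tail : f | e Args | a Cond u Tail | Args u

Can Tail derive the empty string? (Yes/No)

No

Nullable nonterminals: Primary.
No production of Tail has an RHS whose symbols are all nullable, so Tail is not nullable.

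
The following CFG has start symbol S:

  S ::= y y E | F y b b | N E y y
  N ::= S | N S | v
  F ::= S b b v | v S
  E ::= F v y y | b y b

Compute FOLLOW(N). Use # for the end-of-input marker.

{ b, v, y }

In S ::= N E y y: add FIRST(E y y) = { b, v, y }.
In N ::= N S: add FIRST(S) = { v, y }.
Union: FOLLOW(N) = { b, v, y }.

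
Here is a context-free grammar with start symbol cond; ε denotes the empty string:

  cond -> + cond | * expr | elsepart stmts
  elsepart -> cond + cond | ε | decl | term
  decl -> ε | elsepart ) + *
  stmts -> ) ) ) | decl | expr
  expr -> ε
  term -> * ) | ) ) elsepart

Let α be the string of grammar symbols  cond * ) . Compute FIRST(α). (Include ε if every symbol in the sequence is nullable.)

{ ), *, + }

Add FIRST(cond)\{ε} = { ), *, + }; cond is nullable, continue.
* is a terminal; add {*} and stop.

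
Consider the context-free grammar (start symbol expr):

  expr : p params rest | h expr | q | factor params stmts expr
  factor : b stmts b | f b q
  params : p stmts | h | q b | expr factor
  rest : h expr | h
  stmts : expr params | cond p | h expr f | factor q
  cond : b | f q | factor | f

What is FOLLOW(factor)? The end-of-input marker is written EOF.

In expr : factor params stmts expr: add FIRST(params stmts expr) = { b, f, h, p, q }.
In params : expr factor: factor is at the end, add FOLLOW(params) = { b, f, h, p, q }.
In stmts : factor q: add FIRST(q) = { q }.
In cond : factor: factor is at the end, add FOLLOW(cond) = { p }.
Union: FOLLOW(factor) = { b, f, h, p, q }.

{ b, f, h, p, q }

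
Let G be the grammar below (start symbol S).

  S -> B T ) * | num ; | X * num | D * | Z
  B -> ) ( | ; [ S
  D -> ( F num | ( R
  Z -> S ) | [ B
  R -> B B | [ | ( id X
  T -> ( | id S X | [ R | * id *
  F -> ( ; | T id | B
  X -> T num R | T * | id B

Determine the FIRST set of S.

{ (, ), *, ;, [, id, num }

From S -> B T ) *: add FIRST(B) = { ), ; }.
S -> num ; contributes {num}.
From S -> X * num: add FIRST(X) = { (, *, [, id }.
From S -> D *: add FIRST(D) = { ( }.
From S -> Z: add FIRST(Z) = { (, ), *, ;, [, id, num }.
Union: FIRST(S) = { (, ), *, ;, [, id, num }.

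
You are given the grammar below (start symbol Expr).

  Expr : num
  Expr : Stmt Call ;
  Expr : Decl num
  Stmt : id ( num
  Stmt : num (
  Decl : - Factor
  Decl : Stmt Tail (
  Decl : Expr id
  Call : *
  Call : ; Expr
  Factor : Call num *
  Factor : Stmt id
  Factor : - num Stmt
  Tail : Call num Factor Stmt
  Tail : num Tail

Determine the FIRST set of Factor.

From Factor : Call num *: add FIRST(Call) = { *, ; }.
From Factor : Stmt id: add FIRST(Stmt) = { id, num }.
Factor : - num Stmt contributes {-}.
Union: FIRST(Factor) = { *, -, ;, id, num }.

{ *, -, ;, id, num }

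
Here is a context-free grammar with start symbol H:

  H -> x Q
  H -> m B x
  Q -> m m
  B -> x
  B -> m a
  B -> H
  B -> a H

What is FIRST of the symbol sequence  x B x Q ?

x is a terminal; add {x} and stop.

{ x }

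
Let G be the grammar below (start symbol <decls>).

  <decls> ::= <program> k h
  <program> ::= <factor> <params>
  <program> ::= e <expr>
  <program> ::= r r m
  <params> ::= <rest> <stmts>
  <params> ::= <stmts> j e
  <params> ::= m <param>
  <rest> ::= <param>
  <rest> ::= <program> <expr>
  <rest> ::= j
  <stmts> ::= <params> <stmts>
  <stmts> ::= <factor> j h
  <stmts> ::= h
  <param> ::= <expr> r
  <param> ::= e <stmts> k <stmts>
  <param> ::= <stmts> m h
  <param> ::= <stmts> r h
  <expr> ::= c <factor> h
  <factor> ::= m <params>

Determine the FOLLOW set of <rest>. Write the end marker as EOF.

{ c, e, h, j, m, r }

In <params> ::= <rest> <stmts>: add FIRST(<stmts>) = { c, e, h, j, m, r }.
Union: FOLLOW(<rest>) = { c, e, h, j, m, r }.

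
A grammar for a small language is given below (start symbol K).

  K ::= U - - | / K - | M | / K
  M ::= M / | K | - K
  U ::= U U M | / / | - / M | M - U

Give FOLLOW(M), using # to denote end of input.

In K ::= M: M is at the end, add FOLLOW(K) = { #, -, / }.
In M ::= M /: add FIRST(/) = { / }.
In U ::= U U M: M is at the end, add FOLLOW(U) = { -, / }.
In U ::= - / M: M is at the end, add FOLLOW(U) = { -, / }.
In U ::= M - U: add FIRST(- U) = { - }.
Union: FOLLOW(M) = { #, -, / }.

{ #, -, / }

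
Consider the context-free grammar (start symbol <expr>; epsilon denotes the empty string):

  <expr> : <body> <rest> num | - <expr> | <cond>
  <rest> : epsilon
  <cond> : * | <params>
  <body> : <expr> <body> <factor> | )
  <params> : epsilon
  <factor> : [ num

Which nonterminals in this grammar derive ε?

{ <cond>, <expr>, <params>, <rest> }

Directly nullable (have an epsilon-production): <rest>, <params>.
<expr> : <cond> with every symbol nullable, so <expr> is nullable.
<cond> : <params> with every symbol nullable, so <cond> is nullable.
No other nonterminal has a production whose RHS symbols are all nullable.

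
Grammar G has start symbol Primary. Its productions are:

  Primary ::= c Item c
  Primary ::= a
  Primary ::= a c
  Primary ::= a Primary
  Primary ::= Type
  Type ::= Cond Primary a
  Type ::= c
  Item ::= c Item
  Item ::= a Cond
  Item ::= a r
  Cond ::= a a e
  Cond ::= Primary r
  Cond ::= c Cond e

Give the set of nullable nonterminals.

No nonterminal has an empty production or an RHS whose symbols are all nullable.

{ } (none)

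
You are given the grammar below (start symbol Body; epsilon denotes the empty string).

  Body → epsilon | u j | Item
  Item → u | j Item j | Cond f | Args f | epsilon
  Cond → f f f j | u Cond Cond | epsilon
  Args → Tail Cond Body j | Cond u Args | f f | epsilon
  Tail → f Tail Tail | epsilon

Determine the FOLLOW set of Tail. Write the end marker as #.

In Args → Tail Cond Body j: add FIRST(Cond Body j) = { f, j, u }.
In Tail → f Tail Tail: add FIRST(Tail)\{epsilon} = { f }.
  Since Tail is nullable, also add FOLLOW(Tail) = { f, j, u }.
In Tail → f Tail Tail: Tail is at the end, add FOLLOW(Tail) = { f, j, u }.
Union: FOLLOW(Tail) = { f, j, u }.

{ f, j, u }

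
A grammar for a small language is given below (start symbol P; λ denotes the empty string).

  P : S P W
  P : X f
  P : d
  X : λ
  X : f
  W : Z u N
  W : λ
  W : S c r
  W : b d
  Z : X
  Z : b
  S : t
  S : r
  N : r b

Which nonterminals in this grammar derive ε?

{ W, X, Z }

Directly nullable (have an λ-production): X, W.
Z : X with every symbol nullable, so Z is nullable.
No other nonterminal has a production whose RHS symbols are all nullable.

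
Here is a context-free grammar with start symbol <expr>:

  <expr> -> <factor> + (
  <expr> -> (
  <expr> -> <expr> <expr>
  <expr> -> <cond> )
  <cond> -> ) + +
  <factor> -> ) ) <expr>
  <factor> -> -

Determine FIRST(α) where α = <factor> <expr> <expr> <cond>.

{ ), - }

Add FIRST(<factor>) = { ), - }; <factor> is not nullable, stop.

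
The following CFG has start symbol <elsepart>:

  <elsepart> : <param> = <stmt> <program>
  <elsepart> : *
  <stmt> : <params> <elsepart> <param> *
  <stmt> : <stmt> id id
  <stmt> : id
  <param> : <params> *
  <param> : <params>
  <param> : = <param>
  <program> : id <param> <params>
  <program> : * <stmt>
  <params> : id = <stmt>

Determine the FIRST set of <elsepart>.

From <elsepart> : <param> = <stmt> <program>: add FIRST(<param>) = { =, id }.
<elsepart> : * contributes {*}.
Union: FIRST(<elsepart>) = { *, =, id }.

{ *, =, id }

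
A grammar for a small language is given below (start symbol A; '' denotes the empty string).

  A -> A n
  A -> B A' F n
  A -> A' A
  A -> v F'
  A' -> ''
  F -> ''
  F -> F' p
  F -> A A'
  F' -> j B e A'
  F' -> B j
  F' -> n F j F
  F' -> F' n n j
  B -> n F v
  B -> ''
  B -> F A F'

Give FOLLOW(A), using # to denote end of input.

{ #, e, j, n, p, v }

A is the start symbol, so # ∈ FOLLOW(A).
In A -> A n: add FIRST(n) = { n }.
In A -> A' A: A is at the end, add FOLLOW(A) = { #, e, j, n, p, v }.
In F -> A A': add FIRST(A')\{''} = {  }.
  Since A' is nullable, also add FOLLOW(F) = { #, e, j, n, p, v }.
In B -> F A F': add FIRST(F') = { j, n, v }.
Union: FOLLOW(A) = { #, e, j, n, p, v }.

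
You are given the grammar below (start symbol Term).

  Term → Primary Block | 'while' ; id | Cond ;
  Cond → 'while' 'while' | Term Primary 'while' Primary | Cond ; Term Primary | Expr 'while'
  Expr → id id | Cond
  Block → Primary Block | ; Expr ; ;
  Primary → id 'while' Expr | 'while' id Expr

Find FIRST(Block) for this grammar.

From Block → Primary Block: add FIRST(Primary) = { 'while', id }.
Block → ; Expr ; ; contributes {;}.
Union: FIRST(Block) = { 'while', ;, id }.

{ 'while', ;, id }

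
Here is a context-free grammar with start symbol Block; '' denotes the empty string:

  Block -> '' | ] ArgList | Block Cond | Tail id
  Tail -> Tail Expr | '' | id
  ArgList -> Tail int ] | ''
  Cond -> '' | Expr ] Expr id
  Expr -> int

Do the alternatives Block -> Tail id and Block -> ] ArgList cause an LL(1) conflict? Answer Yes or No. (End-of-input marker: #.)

FIRST(Tail id) = { id, int } and FIRST(] ArgList) = { ] }.
The FIRST sets are disjoint and neither alternative is nullable — no conflict.

No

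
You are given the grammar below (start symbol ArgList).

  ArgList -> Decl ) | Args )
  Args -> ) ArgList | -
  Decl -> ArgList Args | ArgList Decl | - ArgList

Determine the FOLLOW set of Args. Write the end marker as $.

In ArgList -> Args ): add FIRST()) = { ) }.
In Decl -> ArgList Args: Args is at the end, add FOLLOW(Decl) = { ) }.
Union: FOLLOW(Args) = { ) }.

{ ) }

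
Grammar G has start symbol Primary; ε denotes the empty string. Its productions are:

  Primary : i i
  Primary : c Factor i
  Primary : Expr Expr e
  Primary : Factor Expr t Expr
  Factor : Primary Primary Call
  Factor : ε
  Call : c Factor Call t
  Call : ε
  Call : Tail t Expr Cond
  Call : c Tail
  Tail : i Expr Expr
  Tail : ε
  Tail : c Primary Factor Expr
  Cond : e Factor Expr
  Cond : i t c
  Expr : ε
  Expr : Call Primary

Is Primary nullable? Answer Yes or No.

No

Nullable nonterminals: Call, Expr, Factor, Tail.
No production of Primary has an RHS whose symbols are all nullable, so Primary is not nullable.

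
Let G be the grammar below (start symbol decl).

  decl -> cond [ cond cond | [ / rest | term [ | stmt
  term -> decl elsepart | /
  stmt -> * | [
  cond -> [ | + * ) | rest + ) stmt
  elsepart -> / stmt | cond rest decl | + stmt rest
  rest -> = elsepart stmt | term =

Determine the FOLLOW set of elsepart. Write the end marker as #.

{ *, =, [ }

In term -> decl elsepart: elsepart is at the end, add FOLLOW(term) = { =, [ }.
In rest -> = elsepart stmt: add FIRST(stmt) = { *, [ }.
Union: FOLLOW(elsepart) = { *, =, [ }.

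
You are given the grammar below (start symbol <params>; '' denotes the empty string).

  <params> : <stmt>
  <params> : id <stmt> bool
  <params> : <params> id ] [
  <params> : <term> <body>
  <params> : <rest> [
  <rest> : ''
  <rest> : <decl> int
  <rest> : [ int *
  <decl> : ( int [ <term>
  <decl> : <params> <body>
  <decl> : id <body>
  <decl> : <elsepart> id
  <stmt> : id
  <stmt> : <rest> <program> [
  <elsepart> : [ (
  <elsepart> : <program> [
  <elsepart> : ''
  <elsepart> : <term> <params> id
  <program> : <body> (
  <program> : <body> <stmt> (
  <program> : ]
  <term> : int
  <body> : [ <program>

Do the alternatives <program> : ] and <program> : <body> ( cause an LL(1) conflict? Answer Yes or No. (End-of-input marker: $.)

FIRST(]) = { ] } and FIRST(<body> () = { [ }.
The FIRST sets are disjoint and neither alternative is nullable — no conflict.

No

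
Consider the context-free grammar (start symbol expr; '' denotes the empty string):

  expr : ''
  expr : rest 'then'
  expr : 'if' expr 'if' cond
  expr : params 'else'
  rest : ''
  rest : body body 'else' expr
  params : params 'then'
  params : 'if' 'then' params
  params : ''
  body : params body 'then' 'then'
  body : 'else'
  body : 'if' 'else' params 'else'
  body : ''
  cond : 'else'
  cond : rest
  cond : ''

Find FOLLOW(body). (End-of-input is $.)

{ 'else', 'if', 'then' }

In rest : body body 'else' expr: add FIRST(body 'else' expr) = { 'else', 'if', 'then' }.
In rest : body body 'else' expr: add FIRST('else' expr) = { 'else' }.
In body : params body 'then' 'then': add FIRST('then' 'then') = { 'then' }.
Union: FOLLOW(body) = { 'else', 'if', 'then' }.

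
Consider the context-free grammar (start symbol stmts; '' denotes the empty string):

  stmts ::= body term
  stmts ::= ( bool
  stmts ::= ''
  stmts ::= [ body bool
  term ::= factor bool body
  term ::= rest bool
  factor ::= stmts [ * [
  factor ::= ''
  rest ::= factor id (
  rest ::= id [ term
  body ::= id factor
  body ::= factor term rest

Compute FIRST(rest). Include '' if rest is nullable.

{ (, [, bool, id }

From rest ::= factor id (: factor nullable, take FIRST(factor) ∪ {id} = { (, [, bool, id }.
rest ::= id [ term contributes {id}.
Union: FIRST(rest) = { (, [, bool, id }.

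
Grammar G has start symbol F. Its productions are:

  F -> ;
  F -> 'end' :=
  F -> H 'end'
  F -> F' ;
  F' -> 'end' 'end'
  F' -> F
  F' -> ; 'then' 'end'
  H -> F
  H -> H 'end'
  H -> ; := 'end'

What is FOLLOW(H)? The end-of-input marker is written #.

In F -> H 'end': add FIRST('end') = { 'end' }.
In H -> H 'end': add FIRST('end') = { 'end' }.
Union: FOLLOW(H) = { 'end' }.

{ 'end' }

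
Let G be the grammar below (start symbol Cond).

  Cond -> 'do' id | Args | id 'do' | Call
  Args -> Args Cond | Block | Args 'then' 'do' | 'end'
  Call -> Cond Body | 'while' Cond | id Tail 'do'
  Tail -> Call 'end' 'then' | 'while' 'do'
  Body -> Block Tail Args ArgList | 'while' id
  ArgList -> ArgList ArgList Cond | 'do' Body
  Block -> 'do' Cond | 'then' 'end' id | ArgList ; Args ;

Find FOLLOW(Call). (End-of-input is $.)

{ $, 'do', 'end', 'then', 'while', ;, id }

In Cond -> Call: Call is at the end, add FOLLOW(Cond) = { $, 'do', 'end', 'then', 'while', ;, id }.
In Tail -> Call 'end' 'then': add FIRST('end' 'then') = { 'end' }.
Union: FOLLOW(Call) = { $, 'do', 'end', 'then', 'while', ;, id }.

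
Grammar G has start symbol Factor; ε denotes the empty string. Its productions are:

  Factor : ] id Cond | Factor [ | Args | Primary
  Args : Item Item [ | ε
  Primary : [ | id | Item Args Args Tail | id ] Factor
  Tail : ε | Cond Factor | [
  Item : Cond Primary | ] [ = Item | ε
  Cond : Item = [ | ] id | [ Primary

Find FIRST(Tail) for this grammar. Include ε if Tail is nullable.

{ =, [, ], ε }

Tail : ε contributes ε.
From Tail : Cond Factor: add FIRST(Cond) = { =, [, ] }.
Tail : [ contributes {[}.
Union: FIRST(Tail) = { =, [, ], ε }.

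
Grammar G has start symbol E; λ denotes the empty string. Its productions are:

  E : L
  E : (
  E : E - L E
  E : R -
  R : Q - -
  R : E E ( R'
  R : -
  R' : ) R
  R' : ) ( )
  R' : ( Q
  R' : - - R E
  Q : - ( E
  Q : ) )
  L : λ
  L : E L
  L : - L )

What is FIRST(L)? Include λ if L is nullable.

L : λ contributes λ.
From L : E L: E, L nullable, take FIRST(E) ∪ FIRST(L) = { (, ), - }; also λ since the whole RHS is nullable.
L : - L ) contributes {-}.
Union: FIRST(L) = { (, ), -, λ }.

{ (, ), -, λ }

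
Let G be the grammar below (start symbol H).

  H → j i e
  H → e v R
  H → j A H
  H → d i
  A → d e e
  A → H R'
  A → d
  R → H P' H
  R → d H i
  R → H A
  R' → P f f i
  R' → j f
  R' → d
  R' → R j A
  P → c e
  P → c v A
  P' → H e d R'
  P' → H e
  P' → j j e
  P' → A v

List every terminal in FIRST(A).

A → d e e contributes {d}.
From A → H R': add FIRST(H) = { d, e, j }.
A → d contributes {d}.
Union: FIRST(A) = { d, e, j }.

{ d, e, j }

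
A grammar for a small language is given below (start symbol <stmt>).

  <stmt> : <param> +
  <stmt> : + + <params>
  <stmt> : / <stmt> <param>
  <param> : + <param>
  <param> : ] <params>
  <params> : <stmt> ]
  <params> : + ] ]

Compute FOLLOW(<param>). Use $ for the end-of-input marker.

In <stmt> : <param> +: add FIRST(+) = { + }.
In <stmt> : / <stmt> <param>: <param> is at the end, add FOLLOW(<stmt>) = { $, +, ] }.
In <param> : + <param>: <param> is at the end, add FOLLOW(<param>) = { $, +, ] }.
Union: FOLLOW(<param>) = { $, +, ] }.

{ $, +, ] }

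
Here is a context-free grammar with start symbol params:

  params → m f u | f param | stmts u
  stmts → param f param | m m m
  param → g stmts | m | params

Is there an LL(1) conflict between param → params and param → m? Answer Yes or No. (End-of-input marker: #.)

FIRST(params) = { f, g, m } and FIRST(m) = { m }.
Both contain m, so the two alternatives are not disjoint — LL(1) conflict.

Yes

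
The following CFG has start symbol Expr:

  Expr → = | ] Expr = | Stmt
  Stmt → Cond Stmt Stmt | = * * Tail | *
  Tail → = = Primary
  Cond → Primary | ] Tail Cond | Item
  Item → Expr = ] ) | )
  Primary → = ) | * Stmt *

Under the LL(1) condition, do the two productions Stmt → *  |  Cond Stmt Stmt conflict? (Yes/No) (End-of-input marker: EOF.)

FIRST(*) = { * } and FIRST(Cond Stmt Stmt) = { ), *, =, ] }.
Both contain *, so the two alternatives are not disjoint — LL(1) conflict.

Yes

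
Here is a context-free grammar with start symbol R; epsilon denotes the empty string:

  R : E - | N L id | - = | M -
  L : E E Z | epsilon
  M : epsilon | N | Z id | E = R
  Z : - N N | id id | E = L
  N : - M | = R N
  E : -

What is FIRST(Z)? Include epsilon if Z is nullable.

{ -, id }

Z : - N N contributes {-}.
Z : id id contributes {id}.
From Z : E = L: add FIRST(E) = { - }.
Union: FIRST(Z) = { -, id }.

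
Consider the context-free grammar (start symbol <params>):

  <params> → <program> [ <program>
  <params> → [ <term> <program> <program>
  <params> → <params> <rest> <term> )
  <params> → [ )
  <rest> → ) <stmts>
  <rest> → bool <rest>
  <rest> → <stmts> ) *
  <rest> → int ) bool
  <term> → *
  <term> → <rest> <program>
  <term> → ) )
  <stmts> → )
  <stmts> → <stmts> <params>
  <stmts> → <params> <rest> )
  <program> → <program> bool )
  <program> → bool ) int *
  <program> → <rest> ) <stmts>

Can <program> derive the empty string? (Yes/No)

No nonterminal in this grammar is nullable.
No production of <program> has an RHS whose symbols are all nullable, so <program> is not nullable.

No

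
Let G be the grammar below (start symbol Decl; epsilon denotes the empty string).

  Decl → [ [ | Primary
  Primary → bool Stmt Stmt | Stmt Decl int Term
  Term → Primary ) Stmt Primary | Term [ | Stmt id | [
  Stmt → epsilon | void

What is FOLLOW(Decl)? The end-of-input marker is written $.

Decl is the start symbol, so $ ∈ FOLLOW(Decl).
In Primary → Stmt Decl int Term: add FIRST(int Term) = { int }.
Union: FOLLOW(Decl) = { $, int }.

{ $, int }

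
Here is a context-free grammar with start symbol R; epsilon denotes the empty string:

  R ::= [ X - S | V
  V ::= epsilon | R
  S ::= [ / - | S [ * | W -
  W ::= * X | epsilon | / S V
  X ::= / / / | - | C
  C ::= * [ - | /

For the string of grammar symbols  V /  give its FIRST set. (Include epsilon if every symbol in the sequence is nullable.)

Add FIRST(V)\{epsilon} = { [ }; V is nullable, continue.
/ is a terminal; add {/} and stop.

{ /, [ }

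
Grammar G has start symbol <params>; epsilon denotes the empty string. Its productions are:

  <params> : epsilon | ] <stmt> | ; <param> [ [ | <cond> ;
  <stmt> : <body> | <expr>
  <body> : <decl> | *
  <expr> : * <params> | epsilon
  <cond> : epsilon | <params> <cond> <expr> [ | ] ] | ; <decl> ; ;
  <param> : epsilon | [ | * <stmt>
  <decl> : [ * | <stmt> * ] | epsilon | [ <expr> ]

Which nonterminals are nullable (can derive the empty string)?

Directly nullable (have an epsilon-production): <params>, <expr>, <cond>, <param>, <decl>.
<body> : <decl> with every symbol nullable, so <body> is nullable.
<stmt> : <body> with every symbol nullable, so <stmt> is nullable.

{ <body>, <cond>, <decl>, <expr>, <param>, <params>, <stmt> }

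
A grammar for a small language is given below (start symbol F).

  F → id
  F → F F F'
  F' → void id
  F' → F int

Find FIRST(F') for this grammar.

F' → void id contributes {void}.
From F' → F int: add FIRST(F) = { id }.
Union: FIRST(F') = { id, void }.

{ id, void }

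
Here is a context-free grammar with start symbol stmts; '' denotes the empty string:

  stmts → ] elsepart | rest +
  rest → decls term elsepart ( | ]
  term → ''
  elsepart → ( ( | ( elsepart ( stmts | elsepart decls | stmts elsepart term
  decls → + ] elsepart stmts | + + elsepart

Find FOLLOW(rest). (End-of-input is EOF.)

{ + }

In stmts → rest +: add FIRST(+) = { + }.
Union: FOLLOW(rest) = { + }.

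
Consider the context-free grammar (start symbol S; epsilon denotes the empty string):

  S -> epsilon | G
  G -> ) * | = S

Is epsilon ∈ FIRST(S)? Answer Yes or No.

Yes

S has an epsilon-production, so S ⇒ epsilon.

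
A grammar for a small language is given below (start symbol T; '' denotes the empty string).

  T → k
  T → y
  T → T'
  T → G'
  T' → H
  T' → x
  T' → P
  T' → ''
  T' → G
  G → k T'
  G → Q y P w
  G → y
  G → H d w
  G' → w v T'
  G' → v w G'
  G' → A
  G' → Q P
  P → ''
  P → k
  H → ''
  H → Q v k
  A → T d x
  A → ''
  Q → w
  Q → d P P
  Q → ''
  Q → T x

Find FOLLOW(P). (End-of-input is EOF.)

In T' → P: P is at the end, add FOLLOW(T') = { EOF, d, x }.
In G → Q y P w: add FIRST(w) = { w }.
In G' → Q P: P is at the end, add FOLLOW(G') = { EOF, d, x }.
In Q → d P P: add FIRST(P)\{''} = { k }.
  Since P is nullable, also add FOLLOW(Q) = { EOF, d, k, v, x, y }.
In Q → d P P: P is at the end, add FOLLOW(Q) = { EOF, d, k, v, x, y }.
Union: FOLLOW(P) = { EOF, d, k, v, w, x, y }.

{ EOF, d, k, v, w, x, y }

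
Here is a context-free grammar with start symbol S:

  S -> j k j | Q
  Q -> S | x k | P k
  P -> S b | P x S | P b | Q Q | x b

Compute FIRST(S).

{ j, x }

S -> j k j contributes {j}.
From S -> Q: add FIRST(Q) = { j, x }.
Union: FIRST(S) = { j, x }.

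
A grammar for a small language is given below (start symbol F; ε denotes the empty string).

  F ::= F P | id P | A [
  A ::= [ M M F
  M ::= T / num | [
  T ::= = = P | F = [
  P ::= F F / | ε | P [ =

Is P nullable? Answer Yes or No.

Yes

P has an ε-production, so P ⇒ ε.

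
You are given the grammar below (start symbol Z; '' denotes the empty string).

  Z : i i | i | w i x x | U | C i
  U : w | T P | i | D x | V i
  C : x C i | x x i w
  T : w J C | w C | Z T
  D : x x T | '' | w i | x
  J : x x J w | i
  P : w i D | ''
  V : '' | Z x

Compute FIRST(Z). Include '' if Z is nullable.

Z : i i contributes {i}.
Z : i contributes {i}.
Z : w i x x contributes {w}.
From Z : U: add FIRST(U) = { i, w, x }.
From Z : C i: add FIRST(C) = { x }.
Union: FIRST(Z) = { i, w, x }.

{ i, w, x }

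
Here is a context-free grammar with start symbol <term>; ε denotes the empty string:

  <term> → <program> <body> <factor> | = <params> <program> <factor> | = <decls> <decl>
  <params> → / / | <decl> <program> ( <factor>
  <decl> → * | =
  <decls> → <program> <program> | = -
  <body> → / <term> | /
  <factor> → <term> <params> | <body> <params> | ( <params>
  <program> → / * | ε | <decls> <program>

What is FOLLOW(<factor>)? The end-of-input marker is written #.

{ #, (, *, /, = }

In <term> → <program> <body> <factor>: <factor> is at the end, add FOLLOW(<term>) = { #, (, *, /, = }.
In <term> → = <params> <program> <factor>: <factor> is at the end, add FOLLOW(<term>) = { #, (, *, /, = }.
In <params> → <decl> <program> ( <factor>: <factor> is at the end, add FOLLOW(<params>) = { #, (, *, /, = }.
Union: FOLLOW(<factor>) = { #, (, *, /, = }.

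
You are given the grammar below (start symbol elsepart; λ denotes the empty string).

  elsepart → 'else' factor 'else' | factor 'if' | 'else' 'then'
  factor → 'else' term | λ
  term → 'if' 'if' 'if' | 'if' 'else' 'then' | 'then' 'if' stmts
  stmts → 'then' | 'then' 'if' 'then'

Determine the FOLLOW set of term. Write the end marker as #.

{ 'else', 'if' }

In factor → 'else' term: term is at the end, add FOLLOW(factor) = { 'else', 'if' }.
Union: FOLLOW(term) = { 'else', 'if' }.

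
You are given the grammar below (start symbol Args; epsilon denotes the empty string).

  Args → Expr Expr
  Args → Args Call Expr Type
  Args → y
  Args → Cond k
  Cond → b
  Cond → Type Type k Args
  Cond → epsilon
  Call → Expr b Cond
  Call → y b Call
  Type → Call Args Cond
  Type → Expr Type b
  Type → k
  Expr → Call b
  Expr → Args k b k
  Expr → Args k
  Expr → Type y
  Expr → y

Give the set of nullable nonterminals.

Directly nullable (have an epsilon-production): Cond.
No other nonterminal has a production whose RHS symbols are all nullable.

{ Cond }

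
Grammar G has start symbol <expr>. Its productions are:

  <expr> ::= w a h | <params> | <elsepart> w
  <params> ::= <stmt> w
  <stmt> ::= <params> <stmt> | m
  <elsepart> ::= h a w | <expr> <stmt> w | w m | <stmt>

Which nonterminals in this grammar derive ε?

{ } (none)

No nonterminal has an empty production or an RHS whose symbols are all nullable.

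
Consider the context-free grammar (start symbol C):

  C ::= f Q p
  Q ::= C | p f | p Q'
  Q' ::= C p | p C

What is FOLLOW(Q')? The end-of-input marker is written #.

In Q ::= p Q': Q' is at the end, add FOLLOW(Q) = { p }.
Union: FOLLOW(Q') = { p }.

{ p }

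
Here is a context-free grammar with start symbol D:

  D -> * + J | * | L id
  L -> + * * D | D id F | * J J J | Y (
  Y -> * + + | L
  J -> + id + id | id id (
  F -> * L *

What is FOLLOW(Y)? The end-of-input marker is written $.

{ ( }

In L -> Y (: add FIRST(() = { ( }.
Union: FOLLOW(Y) = { ( }.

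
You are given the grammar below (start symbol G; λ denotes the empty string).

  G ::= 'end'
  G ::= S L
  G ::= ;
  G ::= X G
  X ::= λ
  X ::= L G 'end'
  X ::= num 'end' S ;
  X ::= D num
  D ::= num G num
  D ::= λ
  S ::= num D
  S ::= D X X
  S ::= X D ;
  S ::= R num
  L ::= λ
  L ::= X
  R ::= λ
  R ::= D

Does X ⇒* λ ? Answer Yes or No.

Yes

X has an λ-production, so X ⇒ λ.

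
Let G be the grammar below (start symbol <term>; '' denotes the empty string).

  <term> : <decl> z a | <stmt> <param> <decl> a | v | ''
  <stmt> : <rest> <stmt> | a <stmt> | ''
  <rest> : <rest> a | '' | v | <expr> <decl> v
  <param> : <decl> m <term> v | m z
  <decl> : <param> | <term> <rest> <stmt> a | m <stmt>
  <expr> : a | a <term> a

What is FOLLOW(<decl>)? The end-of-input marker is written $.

{ a, m, v, z }

In <term> : <decl> z a: add FIRST(z a) = { z }.
In <term> : <stmt> <param> <decl> a: add FIRST(a) = { a }.
In <rest> : <expr> <decl> v: add FIRST(v) = { v }.
In <param> : <decl> m <term> v: add FIRST(m <term> v) = { m }.
Union: FOLLOW(<decl>) = { a, m, v, z }.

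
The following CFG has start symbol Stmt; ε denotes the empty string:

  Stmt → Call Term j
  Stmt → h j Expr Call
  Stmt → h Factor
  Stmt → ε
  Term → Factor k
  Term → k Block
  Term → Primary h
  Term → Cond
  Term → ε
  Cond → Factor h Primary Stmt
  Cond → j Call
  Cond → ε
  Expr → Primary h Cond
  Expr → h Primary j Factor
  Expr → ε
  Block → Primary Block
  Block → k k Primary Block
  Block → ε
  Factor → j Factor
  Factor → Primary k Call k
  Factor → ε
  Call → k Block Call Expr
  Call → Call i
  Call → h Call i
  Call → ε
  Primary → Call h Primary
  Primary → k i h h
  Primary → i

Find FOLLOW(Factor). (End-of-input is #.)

In Stmt → h Factor: Factor is at the end, add FOLLOW(Stmt) = { #, h, i, j, k }.
In Term → Factor k: add FIRST(k) = { k }.
In Cond → Factor h Primary Stmt: add FIRST(h Primary Stmt) = { h }.
In Expr → h Primary j Factor: Factor is at the end, add FOLLOW(Expr) = { #, h, i, j, k }.
In Factor → j Factor: Factor is at the end, add FOLLOW(Factor) = { #, h, i, j, k }.
Union: FOLLOW(Factor) = { #, h, i, j, k }.

{ #, h, i, j, k }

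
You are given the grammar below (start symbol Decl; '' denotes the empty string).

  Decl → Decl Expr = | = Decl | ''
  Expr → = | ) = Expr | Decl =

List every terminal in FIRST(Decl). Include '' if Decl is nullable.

{ ), =, '' }

From Decl → Decl Expr =: Decl nullable, take FIRST(Decl) ∪ FIRST(Expr) = { ), = }.
Decl → = Decl contributes {=}.
Decl → '' contributes ''.
Union: FIRST(Decl) = { ), =, '' }.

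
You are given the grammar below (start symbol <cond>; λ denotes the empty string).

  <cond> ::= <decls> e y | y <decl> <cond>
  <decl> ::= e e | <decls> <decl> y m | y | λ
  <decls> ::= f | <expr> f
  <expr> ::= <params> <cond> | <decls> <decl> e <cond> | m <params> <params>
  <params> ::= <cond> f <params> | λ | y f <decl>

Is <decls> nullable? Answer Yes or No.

No

Nullable nonterminals: <decl>, <params>.
No production of <decls> has an RHS whose symbols are all nullable, so <decls> is not nullable.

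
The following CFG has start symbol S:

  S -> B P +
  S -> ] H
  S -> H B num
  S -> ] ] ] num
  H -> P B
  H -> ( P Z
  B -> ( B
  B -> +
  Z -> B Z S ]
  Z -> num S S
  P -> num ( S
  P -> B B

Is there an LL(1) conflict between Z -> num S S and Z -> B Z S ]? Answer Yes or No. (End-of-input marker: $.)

FIRST(num S S) = { num } and FIRST(B Z S ]) = { (, + }.
The FIRST sets are disjoint and neither alternative is nullable — no conflict.

No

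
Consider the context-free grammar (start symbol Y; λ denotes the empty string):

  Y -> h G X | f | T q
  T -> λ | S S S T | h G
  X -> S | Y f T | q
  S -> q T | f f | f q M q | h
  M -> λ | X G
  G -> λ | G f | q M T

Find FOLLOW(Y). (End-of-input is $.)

{ $, f }

Y is the start symbol, so $ ∈ FOLLOW(Y).
In X -> Y f T: add FIRST(f T) = { f }.
Union: FOLLOW(Y) = { $, f }.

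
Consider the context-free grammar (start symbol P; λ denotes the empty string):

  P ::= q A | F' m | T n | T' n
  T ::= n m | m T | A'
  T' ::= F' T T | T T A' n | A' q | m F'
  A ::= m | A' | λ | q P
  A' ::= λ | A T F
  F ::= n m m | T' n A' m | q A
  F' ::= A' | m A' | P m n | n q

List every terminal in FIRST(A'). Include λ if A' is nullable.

A' ::= λ contributes λ.
From A' ::= A T F: A, T nullable, take FIRST(A) ∪ FIRST(T) ∪ FIRST(F) = { m, n, q }.
Union: FIRST(A') = { m, n, q, λ }.

{ m, n, q, λ }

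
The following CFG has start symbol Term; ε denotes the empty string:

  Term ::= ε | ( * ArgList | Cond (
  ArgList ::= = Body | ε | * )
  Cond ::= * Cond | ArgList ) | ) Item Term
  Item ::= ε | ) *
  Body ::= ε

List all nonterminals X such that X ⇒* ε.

{ ArgList, Body, Item, Term }

Directly nullable (have an ε-production): Term, ArgList, Item, Body.
No other nonterminal has a production whose RHS symbols are all nullable.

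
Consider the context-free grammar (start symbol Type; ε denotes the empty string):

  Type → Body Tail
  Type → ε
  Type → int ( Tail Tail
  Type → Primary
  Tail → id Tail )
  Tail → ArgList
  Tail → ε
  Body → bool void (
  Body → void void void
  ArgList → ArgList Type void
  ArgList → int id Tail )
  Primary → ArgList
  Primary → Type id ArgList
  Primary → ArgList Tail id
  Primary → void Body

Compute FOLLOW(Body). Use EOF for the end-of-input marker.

{ EOF, id, int, void }

In Type → Body Tail: add FIRST(Tail)\{ε} = { id, int }.
  Since Tail is nullable, also add FOLLOW(Type) = { EOF, id, void }.
In Primary → void Body: Body is at the end, add FOLLOW(Primary) = { EOF, id, void }.
Union: FOLLOW(Body) = { EOF, id, int, void }.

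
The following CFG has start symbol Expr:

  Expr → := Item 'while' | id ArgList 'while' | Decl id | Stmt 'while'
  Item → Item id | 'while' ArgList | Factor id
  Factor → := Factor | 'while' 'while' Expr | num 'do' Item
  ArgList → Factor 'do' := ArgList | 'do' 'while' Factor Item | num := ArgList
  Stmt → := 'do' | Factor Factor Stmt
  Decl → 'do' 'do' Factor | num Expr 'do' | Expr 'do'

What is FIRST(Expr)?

Expr → := Item 'while' contributes {:=}.
Expr → id ArgList 'while' contributes {id}.
From Expr → Decl id: add FIRST(Decl) = { 'do', 'while', :=, id, num }.
From Expr → Stmt 'while': add FIRST(Stmt) = { 'while', :=, num }.
Union: FIRST(Expr) = { 'do', 'while', :=, id, num }.

{ 'do', 'while', :=, id, num }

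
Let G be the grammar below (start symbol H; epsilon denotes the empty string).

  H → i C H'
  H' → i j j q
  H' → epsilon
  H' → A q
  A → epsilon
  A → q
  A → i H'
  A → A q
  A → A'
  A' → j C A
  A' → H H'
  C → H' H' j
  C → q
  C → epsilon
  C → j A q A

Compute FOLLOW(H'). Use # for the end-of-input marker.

In H → i C H': H' is at the end, add FOLLOW(H) = { #, i, j, q }.
In A → i H': H' is at the end, add FOLLOW(A) = { #, i, j, q }.
In A' → H H': H' is at the end, add FOLLOW(A') = { #, i, j, q }.
In C → H' H' j: add FIRST(H' j) = { i, j, q }.
In C → H' H' j: add FIRST(j) = { j }.
Union: FOLLOW(H') = { #, i, j, q }.

{ #, i, j, q }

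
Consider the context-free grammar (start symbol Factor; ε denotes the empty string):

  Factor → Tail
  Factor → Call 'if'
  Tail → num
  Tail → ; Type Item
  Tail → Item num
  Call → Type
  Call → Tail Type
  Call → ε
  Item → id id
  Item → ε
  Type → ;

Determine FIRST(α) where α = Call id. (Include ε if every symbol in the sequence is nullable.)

Add FIRST(Call)\{ε} = { ;, id, num }; Call is nullable, continue.
id is a terminal; add {id} and stop.

{ ;, id, num }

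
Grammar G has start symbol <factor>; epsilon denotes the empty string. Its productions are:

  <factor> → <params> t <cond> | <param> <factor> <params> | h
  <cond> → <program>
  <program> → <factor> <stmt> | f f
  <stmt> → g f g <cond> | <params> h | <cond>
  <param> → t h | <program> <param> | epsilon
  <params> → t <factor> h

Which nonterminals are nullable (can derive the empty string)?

Directly nullable (have an epsilon-production): <param>.
No other nonterminal has a production whose RHS symbols are all nullable.

{ <param> }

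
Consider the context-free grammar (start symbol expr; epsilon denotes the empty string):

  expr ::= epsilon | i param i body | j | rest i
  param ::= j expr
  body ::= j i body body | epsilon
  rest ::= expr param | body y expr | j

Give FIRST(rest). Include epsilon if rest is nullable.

{ i, j, y }

From rest ::= expr param: expr nullable, take FIRST(expr) ∪ FIRST(param) = { i, j, y }.
From rest ::= body y expr: body nullable, take FIRST(body) ∪ {y} = { j, y }.
rest ::= j contributes {j}.
Union: FIRST(rest) = { i, j, y }.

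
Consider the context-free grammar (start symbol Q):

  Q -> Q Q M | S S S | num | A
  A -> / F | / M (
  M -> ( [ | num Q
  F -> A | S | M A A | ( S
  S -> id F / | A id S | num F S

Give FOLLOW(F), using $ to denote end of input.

In A -> / F: F is at the end, add FOLLOW(A) = { $, (, /, id, num }.
In S -> id F /: add FIRST(/) = { / }.
In S -> num F S: add FIRST(S) = { /, id, num }.
Union: FOLLOW(F) = { $, (, /, id, num }.

{ $, (, /, id, num }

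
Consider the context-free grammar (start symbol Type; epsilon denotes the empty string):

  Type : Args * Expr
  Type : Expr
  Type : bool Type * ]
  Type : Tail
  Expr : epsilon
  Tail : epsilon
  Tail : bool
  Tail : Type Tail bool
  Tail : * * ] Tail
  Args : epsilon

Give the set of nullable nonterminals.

Directly nullable (have an epsilon-production): Expr, Tail, Args.
Type : Expr with every symbol nullable, so Type is nullable.

{ Args, Expr, Tail, Type }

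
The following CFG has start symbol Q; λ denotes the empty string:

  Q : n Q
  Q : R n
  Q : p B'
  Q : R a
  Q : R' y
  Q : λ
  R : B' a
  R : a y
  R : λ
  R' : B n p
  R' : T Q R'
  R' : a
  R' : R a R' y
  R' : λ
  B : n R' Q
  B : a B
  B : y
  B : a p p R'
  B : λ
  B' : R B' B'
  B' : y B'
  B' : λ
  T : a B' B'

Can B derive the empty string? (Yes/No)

Yes

B has an λ-production, so B ⇒ λ.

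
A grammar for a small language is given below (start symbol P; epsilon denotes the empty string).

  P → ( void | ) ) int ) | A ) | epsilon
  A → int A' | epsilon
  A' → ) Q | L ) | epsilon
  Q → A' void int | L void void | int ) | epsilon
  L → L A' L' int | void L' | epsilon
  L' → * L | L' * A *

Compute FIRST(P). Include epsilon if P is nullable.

{ (, ), int, epsilon }

P → ( void contributes {(}.
P → ) ) int ) contributes {)}.
From P → A ): A nullable, take FIRST(A) ∪ {)} = { ), int }.
P → epsilon contributes epsilon.
Union: FIRST(P) = { (, ), int, epsilon }.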